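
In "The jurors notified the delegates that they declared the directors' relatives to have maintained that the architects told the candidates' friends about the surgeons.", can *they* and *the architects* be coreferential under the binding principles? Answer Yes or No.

No

*the architects* is an R-expression; Principle C requires it to be free (not bound by any c-commanding expression).
— they: subject of the clause headed by 'declared'; the pronoun c-commands the R-expression — coreference blocked (Principle C).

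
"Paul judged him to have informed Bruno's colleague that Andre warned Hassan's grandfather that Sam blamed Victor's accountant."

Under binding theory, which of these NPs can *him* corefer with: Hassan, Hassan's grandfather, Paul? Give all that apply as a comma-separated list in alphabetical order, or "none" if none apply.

*him* is a pronoun; Principle B requires it to be free in its binding domain — the matrix clause.
— Hassan: possessor inside the object DP of the clause headed by 'warned'; is c-commanded by the pronoun; coreference would bind this R-expression — blocked (Principle C).
— Hassan's grandfather: object of the clause headed by 'warned'; is c-commanded by the pronoun; coreference would bind this R-expression — blocked (Principle C).
— Paul: subject of the matrix clause; c-commands the pronoun within its binding domain — blocked (Principle B).

none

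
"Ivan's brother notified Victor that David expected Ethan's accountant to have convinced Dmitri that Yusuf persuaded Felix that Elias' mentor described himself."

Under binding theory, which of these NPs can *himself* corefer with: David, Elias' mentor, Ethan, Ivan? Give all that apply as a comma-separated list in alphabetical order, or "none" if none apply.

*himself* is a reflexive; Principle A requires it to be bound within its binding domain — the clause headed by 'described'.
— David: subject of the clause headed by 'expected'; c-commands the reflexive but lies outside its binding domain — cannot bind it (Principle A).
— Elias' mentor: subject of the clause headed by 'described'; c-commands the reflexive within its binding domain — allowed (Principle A).
— Ethan: possessor inside the subject DP of the clause headed by 'convinced'; does not c-command the reflexive — cannot bind it (Principle A).
— Ivan: possessor inside the subject DP of the matrix clause; does not c-command the reflexive — cannot bind it (Principle A).

Elias' mentor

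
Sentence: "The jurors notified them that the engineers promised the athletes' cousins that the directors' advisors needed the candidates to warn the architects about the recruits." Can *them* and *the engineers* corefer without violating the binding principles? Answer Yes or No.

*the engineers* is an R-expression; Principle C requires it to be free (not bound by any c-commanding expression).
— them: object of the matrix clause; the pronoun c-commands the R-expression — coreference blocked (Principle C).

No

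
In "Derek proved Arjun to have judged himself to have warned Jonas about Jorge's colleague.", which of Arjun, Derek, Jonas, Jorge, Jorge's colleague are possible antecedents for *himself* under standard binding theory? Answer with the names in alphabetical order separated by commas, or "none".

*himself* is a reflexive; Principle A requires it to be bound within its binding domain — the clause headed by 'judged'.
— Arjun: subject of the clause headed by 'judged'; c-commands the reflexive within its binding domain — allowed (Principle A).
— Derek: subject of the matrix clause; c-commands the reflexive but lies outside its binding domain — cannot bind it (Principle A).
— Jonas: object of the clause headed by 'warned'; does not c-command the reflexive — cannot bind it (Principle A).
— Jorge: possessor inside the second object DP of the clause headed by 'warned'; does not c-command the reflexive — cannot bind it (Principle A).
— Jorge's colleague: second object of the clause headed by 'warned'; does not c-command the reflexive — cannot bind it (Principle A).

Arjun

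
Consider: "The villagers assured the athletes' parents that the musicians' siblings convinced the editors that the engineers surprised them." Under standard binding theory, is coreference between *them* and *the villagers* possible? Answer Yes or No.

*the villagers* is an R-expression; Principle C requires it to be free (not bound by any c-commanding expression).
— them: object of the clause headed by 'surprised'; the pronoun does not c-command the R-expression — coreference allowed.

Yes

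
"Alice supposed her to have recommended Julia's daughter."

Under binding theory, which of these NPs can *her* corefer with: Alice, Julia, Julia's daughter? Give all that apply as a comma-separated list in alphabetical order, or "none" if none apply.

*her* is a pronoun; Principle B requires it to be free in its binding domain — the matrix clause.
— Alice: subject of the matrix clause; c-commands the pronoun within its binding domain — blocked (Principle B).
— Julia: possessor inside the object DP of the clause headed by 'recommended'; is c-commanded by the pronoun; coreference would bind this R-expression — blocked (Principle C).
— Julia's daughter: object of the clause headed by 'recommended'; is c-commanded by the pronoun; coreference would bind this R-expression — blocked (Principle C).

none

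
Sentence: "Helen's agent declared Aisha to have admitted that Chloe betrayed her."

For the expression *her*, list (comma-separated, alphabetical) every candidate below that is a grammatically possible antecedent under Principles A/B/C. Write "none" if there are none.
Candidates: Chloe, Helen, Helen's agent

*her* is a pronoun; Principle B requires it to be free in its binding domain — the clause headed by 'betrayed'.
— Chloe: subject of the clause headed by 'betrayed'; c-commands the pronoun within its binding domain — blocked (Principle B).
— Helen: possessor inside the subject DP of the matrix clause; does not c-command the pronoun — Principle B does not apply; allowed.
— Helen's agent: subject of the matrix clause; c-commands the pronoun but lies outside its binding domain — allowed.

Helen, Helen's agent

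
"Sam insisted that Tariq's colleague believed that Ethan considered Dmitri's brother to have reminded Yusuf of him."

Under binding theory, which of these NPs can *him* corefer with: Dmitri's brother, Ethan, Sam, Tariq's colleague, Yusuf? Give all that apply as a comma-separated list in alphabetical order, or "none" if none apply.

Ethan, Sam, Tariq's colleague

*him* is a pronoun; Principle B requires it to be free in its binding domain — the clause headed by 'reminded'.
— Dmitri's brother: subject of the clause headed by 'reminded'; c-commands the pronoun within its binding domain — blocked (Principle B).
— Ethan: subject of the clause headed by 'considered'; c-commands the pronoun but lies outside its binding domain — allowed.
— Sam: subject of the matrix clause; c-commands the pronoun but lies outside its binding domain — allowed.
— Tariq's colleague: subject of the clause headed by 'believed'; c-commands the pronoun but lies outside its binding domain — allowed.
— Yusuf: object of the clause headed by 'reminded'; c-commands the pronoun within its binding domain — blocked (Principle B).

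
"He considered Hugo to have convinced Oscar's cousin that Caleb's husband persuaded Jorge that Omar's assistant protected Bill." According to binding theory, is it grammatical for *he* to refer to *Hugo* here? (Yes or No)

*Hugo* is an R-expression; Principle C requires it to be free (not bound by any c-commanding expression).
— he: subject of the matrix clause; the pronoun c-commands the R-expression — coreference blocked (Principle C).

No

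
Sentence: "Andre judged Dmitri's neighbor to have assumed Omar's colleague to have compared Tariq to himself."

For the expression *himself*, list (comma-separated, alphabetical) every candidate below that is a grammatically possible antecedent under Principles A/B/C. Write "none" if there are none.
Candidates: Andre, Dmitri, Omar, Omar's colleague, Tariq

Omar's colleague, Tariq

*himself* is a reflexive; Principle A requires it to be bound within its binding domain — the clause headed by 'compared'.
— Andre: subject of the matrix clause; c-commands the reflexive but lies outside its binding domain — cannot bind it (Principle A).
— Dmitri: possessor inside the subject DP of the clause headed by 'assumed'; does not c-command the reflexive — cannot bind it (Principle A).
— Omar: possessor inside the subject DP of the clause headed by 'compared'; does not c-command the reflexive — cannot bind it (Principle A).
— Omar's colleague: subject of the clause headed by 'compared'; c-commands the reflexive within its binding domain — allowed (Principle A).
— Tariq: object of the clause headed by 'compared'; c-commands the reflexive within its binding domain — allowed (Principle A).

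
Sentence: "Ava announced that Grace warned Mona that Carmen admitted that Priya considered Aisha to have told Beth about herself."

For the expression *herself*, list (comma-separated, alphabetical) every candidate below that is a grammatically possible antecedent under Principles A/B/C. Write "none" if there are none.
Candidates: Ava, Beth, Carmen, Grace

*herself* is a reflexive; Principle A requires it to be bound within its binding domain — the clause headed by 'told'.
— Ava: subject of the matrix clause; c-commands the reflexive but lies outside its binding domain — cannot bind it (Principle A).
— Beth: object of the clause headed by 'told'; c-commands the reflexive within its binding domain — allowed (Principle A).
— Carmen: subject of the clause headed by 'admitted'; c-commands the reflexive but lies outside its binding domain — cannot bind it (Principle A).
— Grace: subject of the clause headed by 'warned'; c-commands the reflexive but lies outside its binding domain — cannot bind it (Principle A).

Beth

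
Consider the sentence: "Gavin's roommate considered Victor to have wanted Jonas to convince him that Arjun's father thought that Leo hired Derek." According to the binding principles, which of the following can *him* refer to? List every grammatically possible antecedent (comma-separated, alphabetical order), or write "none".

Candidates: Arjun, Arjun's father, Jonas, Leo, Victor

Victor

*him* is a pronoun; Principle B requires it to be free in its binding domain — the clause headed by 'convince'.
— Arjun: possessor inside the subject DP of the clause headed by 'thought'; is c-commanded by the pronoun; coreference would bind this R-expression — blocked (Principle C).
— Arjun's father: subject of the clause headed by 'thought'; is c-commanded by the pronoun; coreference would bind this R-expression — blocked (Principle C).
— Jonas: subject of the clause headed by 'convince'; c-commands the pronoun within its binding domain — blocked (Principle B).
— Leo: subject of the clause headed by 'hired'; is c-commanded by the pronoun; coreference would bind this R-expression — blocked (Principle C).
— Victor: subject of the clause headed by 'wanted'; c-commands the pronoun but lies outside its binding domain — allowed.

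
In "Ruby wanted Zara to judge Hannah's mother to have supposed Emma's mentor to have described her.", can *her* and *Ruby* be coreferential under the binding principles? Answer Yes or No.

*Ruby* is an R-expression; Principle C requires it to be free (not bound by any c-commanding expression).
— her: object of the clause headed by 'described'; the pronoun does not c-command the R-expression — coreference allowed.

Yes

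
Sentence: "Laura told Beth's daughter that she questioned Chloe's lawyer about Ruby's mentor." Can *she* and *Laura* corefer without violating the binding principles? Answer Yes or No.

Yes

*Laura* is an R-expression; Principle C requires it to be free (not bound by any c-commanding expression).
— she: subject of the clause headed by 'questioned'; the pronoun does not c-command the R-expression — coreference allowed.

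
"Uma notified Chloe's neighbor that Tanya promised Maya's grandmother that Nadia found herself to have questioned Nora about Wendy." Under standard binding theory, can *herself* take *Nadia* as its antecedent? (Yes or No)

Yes

*herself* is a reflexive; Principle A requires it to be bound within its binding domain — the clause headed by 'found'.
— Nadia: subject of the clause headed by 'found'; c-commands the reflexive within its binding domain — allowed (Principle A).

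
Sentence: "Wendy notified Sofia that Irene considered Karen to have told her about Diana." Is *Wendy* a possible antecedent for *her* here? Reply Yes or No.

Yes

*her* is a pronoun; Principle B requires it to be free in its binding domain — the clause headed by 'told'.
— Wendy: subject of the matrix clause; c-commands the pronoun but lies outside its binding domain — allowed.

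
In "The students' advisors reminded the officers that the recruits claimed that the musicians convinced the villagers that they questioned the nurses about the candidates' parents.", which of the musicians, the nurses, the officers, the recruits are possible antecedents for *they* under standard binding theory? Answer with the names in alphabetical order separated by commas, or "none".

*they* is a pronoun; Principle B requires it to be free in its binding domain — the clause headed by 'questioned'.
— the musicians: subject of the clause headed by 'convinced'; c-commands the pronoun but lies outside its binding domain — allowed.
— the nurses: object of the clause headed by 'questioned'; is c-commanded by the pronoun; coreference would bind this R-expression — blocked (Principle C).
— the officers: object of the matrix clause; c-commands the pronoun but lies outside its binding domain — allowed.
— the recruits: subject of the clause headed by 'claimed'; c-commands the pronoun but lies outside its binding domain — allowed.

the musicians, the officers, the recruits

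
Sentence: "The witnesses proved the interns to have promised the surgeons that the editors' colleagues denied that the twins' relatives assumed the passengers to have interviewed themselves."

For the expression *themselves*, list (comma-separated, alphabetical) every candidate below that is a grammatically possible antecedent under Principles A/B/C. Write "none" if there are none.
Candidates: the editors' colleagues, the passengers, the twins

*themselves* is a reflexive; Principle A requires it to be bound within its binding domain — the clause headed by 'interviewed'.
— the editors' colleagues: subject of the clause headed by 'denied'; c-commands the reflexive but lies outside its binding domain — cannot bind it (Principle A).
— the passengers: subject of the clause headed by 'interviewed'; c-commands the reflexive within its binding domain — allowed (Principle A).
— the twins: possessor inside the subject DP of the clause headed by 'assumed'; does not c-command the reflexive — cannot bind it (Principle A).

the passengers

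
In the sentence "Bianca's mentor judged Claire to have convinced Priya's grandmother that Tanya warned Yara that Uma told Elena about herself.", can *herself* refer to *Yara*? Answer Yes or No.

No

*herself* is a reflexive; Principle A requires it to be bound within its binding domain — the clause headed by 'told'.
— Yara: object of the clause headed by 'warned'; c-commands the reflexive but lies outside its binding domain — cannot bind it (Principle A).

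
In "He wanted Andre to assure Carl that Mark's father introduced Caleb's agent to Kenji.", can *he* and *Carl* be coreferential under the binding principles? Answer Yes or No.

No

*Carl* is an R-expression; Principle C requires it to be free (not bound by any c-commanding expression).
— he: subject of the matrix clause; the pronoun c-commands the R-expression — coreference blocked (Principle C).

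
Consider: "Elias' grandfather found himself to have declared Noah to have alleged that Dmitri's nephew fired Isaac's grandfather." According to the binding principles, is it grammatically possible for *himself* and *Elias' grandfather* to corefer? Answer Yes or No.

*himself* is a reflexive; Principle A requires it to be bound within its binding domain — the matrix clause.
— Elias' grandfather: subject of the matrix clause; c-commands the reflexive within its binding domain — allowed (Principle A).

Yes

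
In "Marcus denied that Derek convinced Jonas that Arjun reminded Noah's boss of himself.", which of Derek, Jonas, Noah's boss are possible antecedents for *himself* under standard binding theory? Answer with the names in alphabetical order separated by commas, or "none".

*himself* is a reflexive; Principle A requires it to be bound within its binding domain — the clause headed by 'reminded'.
— Derek: subject of the clause headed by 'convinced'; c-commands the reflexive but lies outside its binding domain — cannot bind it (Principle A).
— Jonas: object of the clause headed by 'convinced'; c-commands the reflexive but lies outside its binding domain — cannot bind it (Principle A).
— Noah's boss: object of the clause headed by 'reminded'; c-commands the reflexive within its binding domain — allowed (Principle A).

Noah's boss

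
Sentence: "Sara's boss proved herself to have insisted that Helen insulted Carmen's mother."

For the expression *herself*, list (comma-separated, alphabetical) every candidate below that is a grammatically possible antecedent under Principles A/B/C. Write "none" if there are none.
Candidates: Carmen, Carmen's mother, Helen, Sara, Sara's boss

Sara's boss

*herself* is a reflexive; Principle A requires it to be bound within its binding domain — the matrix clause.
— Carmen: possessor inside the object DP of the clause headed by 'insulted'; does not c-command the reflexive — cannot bind it (Principle A).
— Carmen's mother: object of the clause headed by 'insulted'; does not c-command the reflexive — cannot bind it (Principle A).
— Helen: subject of the clause headed by 'insulted'; does not c-command the reflexive — cannot bind it (Principle A).
— Sara: possessor inside the subject DP of the matrix clause; does not c-command the reflexive — cannot bind it (Principle A).
— Sara's boss: subject of the matrix clause; c-commands the reflexive within its binding domain — allowed (Principle A).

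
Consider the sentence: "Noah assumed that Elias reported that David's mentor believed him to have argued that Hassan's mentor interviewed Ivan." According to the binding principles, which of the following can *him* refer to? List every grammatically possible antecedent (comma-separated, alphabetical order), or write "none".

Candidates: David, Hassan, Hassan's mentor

David

*him* is a pronoun; Principle B requires it to be free in its binding domain — the clause headed by 'believed'.
— David: possessor inside the subject DP of the clause headed by 'believed'; does not c-command the pronoun — Principle B does not apply; allowed.
— Hassan: possessor inside the subject DP of the clause headed by 'interviewed'; is c-commanded by the pronoun; coreference would bind this R-expression — blocked (Principle C).
— Hassan's mentor: subject of the clause headed by 'interviewed'; is c-commanded by the pronoun; coreference would bind this R-expression — blocked (Principle C).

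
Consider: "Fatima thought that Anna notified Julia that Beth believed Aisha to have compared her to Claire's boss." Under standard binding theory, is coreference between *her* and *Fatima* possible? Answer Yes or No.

Yes

*Fatima* is an R-expression; Principle C requires it to be free (not bound by any c-commanding expression).
— her: object of the clause headed by 'compared'; the pronoun does not c-command the R-expression — coreference allowed.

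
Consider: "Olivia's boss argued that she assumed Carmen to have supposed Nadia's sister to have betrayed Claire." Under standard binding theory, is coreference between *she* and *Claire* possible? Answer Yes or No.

No

*Claire* is an R-expression; Principle C requires it to be free (not bound by any c-commanding expression).
— she: subject of the clause headed by 'assumed'; the pronoun c-commands the R-expression — coreference blocked (Principle C).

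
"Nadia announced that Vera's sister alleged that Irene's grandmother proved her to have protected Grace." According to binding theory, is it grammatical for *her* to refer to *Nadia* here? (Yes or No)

*Nadia* is an R-expression; Principle C requires it to be free (not bound by any c-commanding expression).
— her: subject of the clause headed by 'protected'; the pronoun does not c-command the R-expression — coreference allowed.

Yes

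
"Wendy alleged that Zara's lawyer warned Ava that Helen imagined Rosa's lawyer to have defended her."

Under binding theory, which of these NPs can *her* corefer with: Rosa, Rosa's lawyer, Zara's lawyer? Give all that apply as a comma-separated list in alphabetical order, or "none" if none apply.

*her* is a pronoun; Principle B requires it to be free in its binding domain — the clause headed by 'defended'.
— Rosa: possessor inside the subject DP of the clause headed by 'defended'; does not c-command the pronoun — Principle B does not apply; allowed.
— Rosa's lawyer: subject of the clause headed by 'defended'; c-commands the pronoun within its binding domain — blocked (Principle B).
— Zara's lawyer: subject of the clause headed by 'warned'; c-commands the pronoun but lies outside its binding domain — allowed.

Rosa, Zara's lawyer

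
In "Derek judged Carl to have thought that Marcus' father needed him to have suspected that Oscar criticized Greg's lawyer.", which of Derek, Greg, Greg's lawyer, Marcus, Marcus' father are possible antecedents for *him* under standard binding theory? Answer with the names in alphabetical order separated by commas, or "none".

*him* is a pronoun; Principle B requires it to be free in its binding domain — the clause headed by 'needed'.
— Derek: subject of the matrix clause; c-commands the pronoun but lies outside its binding domain — allowed.
— Greg: possessor inside the object DP of the clause headed by 'criticized'; is c-commanded by the pronoun; coreference would bind this R-expression — blocked (Principle C).
— Greg's lawyer: object of the clause headed by 'criticized'; is c-commanded by the pronoun; coreference would bind this R-expression — blocked (Principle C).
— Marcus: possessor inside the subject DP of the clause headed by 'needed'; does not c-command the pronoun — Principle B does not apply; allowed.
— Marcus' father: subject of the clause headed by 'needed'; c-commands the pronoun within its binding domain — blocked (Principle B).

Derek, Marcus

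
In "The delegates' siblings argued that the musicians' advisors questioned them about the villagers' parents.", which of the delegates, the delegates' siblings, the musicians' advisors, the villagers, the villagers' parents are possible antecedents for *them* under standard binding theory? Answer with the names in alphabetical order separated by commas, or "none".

*them* is a pronoun; Principle B requires it to be free in its binding domain — the clause headed by 'questioned'.
— the delegates: possessor inside the subject DP of the matrix clause; does not c-command the pronoun — Principle B does not apply; allowed.
— the delegates' siblings: subject of the matrix clause; c-commands the pronoun but lies outside its binding domain — allowed.
— the musicians' advisors: subject of the clause headed by 'questioned'; c-commands the pronoun within its binding domain — blocked (Principle B).
— the villagers: possessor inside the second object DP of the clause headed by 'questioned'; is c-commanded by the pronoun; coreference would bind this R-expression — blocked (Principle C).
— the villagers' parents: second object of the clause headed by 'questioned'; is c-commanded by the pronoun; coreference would bind this R-expression — blocked (Principle C).

the delegates, the delegates' siblings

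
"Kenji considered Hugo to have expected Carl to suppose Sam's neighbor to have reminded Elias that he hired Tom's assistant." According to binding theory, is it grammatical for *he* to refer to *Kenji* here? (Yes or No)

Yes

*Kenji* is an R-expression; Principle C requires it to be free (not bound by any c-commanding expression).
— he: subject of the clause headed by 'hired'; the pronoun does not c-command the R-expression — coreference allowed.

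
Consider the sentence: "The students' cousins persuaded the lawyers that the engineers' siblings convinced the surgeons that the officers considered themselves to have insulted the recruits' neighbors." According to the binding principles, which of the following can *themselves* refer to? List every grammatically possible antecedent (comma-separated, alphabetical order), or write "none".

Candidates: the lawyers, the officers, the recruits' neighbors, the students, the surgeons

*themselves* is a reflexive; Principle A requires it to be bound within its binding domain — the clause headed by 'considered'.
— the lawyers: object of the matrix clause; c-commands the reflexive but lies outside its binding domain — cannot bind it (Principle A).
— the officers: subject of the clause headed by 'considered'; c-commands the reflexive within its binding domain — allowed (Principle A).
— the recruits' neighbors: object of the clause headed by 'insulted'; does not c-command the reflexive — cannot bind it (Principle A).
— the students: possessor inside the subject DP of the matrix clause; does not c-command the reflexive — cannot bind it (Principle A).
— the surgeons: object of the clause headed by 'convinced'; c-commands the reflexive but lies outside its binding domain — cannot bind it (Principle A).

the officers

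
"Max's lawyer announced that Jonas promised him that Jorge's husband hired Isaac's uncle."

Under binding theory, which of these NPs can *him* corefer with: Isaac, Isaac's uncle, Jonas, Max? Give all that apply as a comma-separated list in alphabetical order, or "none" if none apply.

*him* is a pronoun; Principle B requires it to be free in its binding domain — the clause headed by 'promised'.
— Isaac: possessor inside the object DP of the clause headed by 'hired'; is c-commanded by the pronoun; coreference would bind this R-expression — blocked (Principle C).
— Isaac's uncle: object of the clause headed by 'hired'; is c-commanded by the pronoun; coreference would bind this R-expression — blocked (Principle C).
— Jonas: subject of the clause headed by 'promised'; c-commands the pronoun within its binding domain — blocked (Principle B).
— Max: possessor inside the subject DP of the matrix clause; does not c-command the pronoun — Principle B does not apply; allowed.

Max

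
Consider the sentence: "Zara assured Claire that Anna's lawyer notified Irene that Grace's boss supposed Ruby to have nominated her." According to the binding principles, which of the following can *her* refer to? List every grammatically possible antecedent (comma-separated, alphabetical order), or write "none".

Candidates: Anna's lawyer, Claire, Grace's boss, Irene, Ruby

*her* is a pronoun; Principle B requires it to be free in its binding domain — the clause headed by 'nominated'.
— Anna's lawyer: subject of the clause headed by 'notified'; c-commands the pronoun but lies outside its binding domain — allowed.
— Claire: object of the matrix clause; c-commands the pronoun but lies outside its binding domain — allowed.
— Grace's boss: subject of the clause headed by 'supposed'; c-commands the pronoun but lies outside its binding domain — allowed.
— Irene: object of the clause headed by 'notified'; c-commands the pronoun but lies outside its binding domain — allowed.
— Ruby: subject of the clause headed by 'nominated'; c-commands the pronoun within its binding domain — blocked (Principle B).

Anna's lawyer, Claire, Grace's boss, Irene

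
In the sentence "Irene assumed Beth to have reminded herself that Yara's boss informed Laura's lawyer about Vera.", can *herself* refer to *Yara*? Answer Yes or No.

No

*herself* is a reflexive; Principle A requires it to be bound within its binding domain — the clause headed by 'reminded'.
— Yara: possessor inside the subject DP of the clause headed by 'informed'; does not c-command the reflexive — cannot bind it (Principle A).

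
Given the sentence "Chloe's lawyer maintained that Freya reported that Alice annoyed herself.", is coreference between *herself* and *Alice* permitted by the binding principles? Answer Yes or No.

*herself* is a reflexive; Principle A requires it to be bound within its binding domain — the clause headed by 'annoyed'.
— Alice: subject of the clause headed by 'annoyed'; c-commands the reflexive within its binding domain — allowed (Principle A).

Yes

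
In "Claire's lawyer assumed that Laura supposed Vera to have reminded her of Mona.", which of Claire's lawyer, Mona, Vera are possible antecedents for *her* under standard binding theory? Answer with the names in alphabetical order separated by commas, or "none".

*her* is a pronoun; Principle B requires it to be free in its binding domain — the clause headed by 'reminded'.
— Claire's lawyer: subject of the matrix clause; c-commands the pronoun but lies outside its binding domain — allowed.
— Mona: second object of the clause headed by 'reminded'; is c-commanded by the pronoun; coreference would bind this R-expression — blocked (Principle C).
— Vera: subject of the clause headed by 'reminded'; c-commands the pronoun within its binding domain — blocked (Principle B).

Claire's lawyer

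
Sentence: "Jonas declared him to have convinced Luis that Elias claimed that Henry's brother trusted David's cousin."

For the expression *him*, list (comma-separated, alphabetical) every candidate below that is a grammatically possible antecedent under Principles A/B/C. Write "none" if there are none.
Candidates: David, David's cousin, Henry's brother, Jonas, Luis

*him* is a pronoun; Principle B requires it to be free in its binding domain — the matrix clause.
— David: possessor inside the object DP of the clause headed by 'trusted'; is c-commanded by the pronoun; coreference would bind this R-expression — blocked (Principle C).
— David's cousin: object of the clause headed by 'trusted'; is c-commanded by the pronoun; coreference would bind this R-expression — blocked (Principle C).
— Henry's brother: subject of the clause headed by 'trusted'; is c-commanded by the pronoun; coreference would bind this R-expression — blocked (Principle C).
— Jonas: subject of the matrix clause; c-commands the pronoun within its binding domain — blocked (Principle B).
— Luis: object of the clause headed by 'convinced'; is c-commanded by the pronoun; coreference would bind this R-expression — blocked (Principle C).

none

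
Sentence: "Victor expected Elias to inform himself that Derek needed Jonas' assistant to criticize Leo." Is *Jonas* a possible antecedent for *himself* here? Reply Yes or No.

*himself* is a reflexive; Principle A requires it to be bound within its binding domain — the clause headed by 'inform'.
— Jonas: possessor inside the subject DP of the clause headed by 'criticize'; does not c-command the reflexive — cannot bind it (Principle A).

No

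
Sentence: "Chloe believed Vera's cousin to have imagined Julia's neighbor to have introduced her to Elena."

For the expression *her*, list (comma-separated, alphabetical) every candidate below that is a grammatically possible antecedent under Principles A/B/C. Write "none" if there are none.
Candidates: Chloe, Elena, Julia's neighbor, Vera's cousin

*her* is a pronoun; Principle B requires it to be free in its binding domain — the clause headed by 'introduced'.
— Chloe: subject of the matrix clause; c-commands the pronoun but lies outside its binding domain — allowed.
— Elena: second object of the clause headed by 'introduced'; is c-commanded by the pronoun; coreference would bind this R-expression — blocked (Principle C).
— Julia's neighbor: subject of the clause headed by 'introduced'; c-commands the pronoun within its binding domain — blocked (Principle B).
— Vera's cousin: subject of the clause headed by 'imagined'; c-commands the pronoun but lies outside its binding domain — allowed.

Chloe, Vera's cousin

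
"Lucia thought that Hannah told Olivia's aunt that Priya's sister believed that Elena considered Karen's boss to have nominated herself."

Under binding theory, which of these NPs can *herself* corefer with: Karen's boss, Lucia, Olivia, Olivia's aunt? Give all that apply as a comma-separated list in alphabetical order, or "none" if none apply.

Karen's boss

*herself* is a reflexive; Principle A requires it to be bound within its binding domain — the clause headed by 'nominated'.
— Karen's boss: subject of the clause headed by 'nominated'; c-commands the reflexive within its binding domain — allowed (Principle A).
— Lucia: subject of the matrix clause; c-commands the reflexive but lies outside its binding domain — cannot bind it (Principle A).
— Olivia: possessor inside the object DP of the clause headed by 'told'; does not c-command the reflexive — cannot bind it (Principle A).
— Olivia's aunt: object of the clause headed by 'told'; c-commands the reflexive but lies outside its binding domain — cannot bind it (Principle A).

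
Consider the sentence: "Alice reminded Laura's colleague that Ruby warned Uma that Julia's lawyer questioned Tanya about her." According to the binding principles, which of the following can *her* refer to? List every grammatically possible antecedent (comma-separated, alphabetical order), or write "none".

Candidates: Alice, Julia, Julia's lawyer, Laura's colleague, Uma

*her* is a pronoun; Principle B requires it to be free in its binding domain — the clause headed by 'questioned'.
— Alice: subject of the matrix clause; c-commands the pronoun but lies outside its binding domain — allowed.
— Julia: possessor inside the subject DP of the clause headed by 'questioned'; does not c-command the pronoun — Principle B does not apply; allowed.
— Julia's lawyer: subject of the clause headed by 'questioned'; c-commands the pronoun within its binding domain — blocked (Principle B).
— Laura's colleague: object of the matrix clause; c-commands the pronoun but lies outside its binding domain — allowed.
— Uma: object of the clause headed by 'warned'; c-commands the pronoun but lies outside its binding domain — allowed.

Alice, Julia, Laura's colleague, Uma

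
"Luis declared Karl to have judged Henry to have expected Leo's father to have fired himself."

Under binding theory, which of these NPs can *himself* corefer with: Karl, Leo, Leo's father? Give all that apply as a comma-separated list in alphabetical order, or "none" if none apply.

Leo's father

*himself* is a reflexive; Principle A requires it to be bound within its binding domain — the clause headed by 'fired'.
— Karl: subject of the clause headed by 'judged'; c-commands the reflexive but lies outside its binding domain — cannot bind it (Principle A).
— Leo: possessor inside the subject DP of the clause headed by 'fired'; does not c-command the reflexive — cannot bind it (Principle A).
— Leo's father: subject of the clause headed by 'fired'; c-commands the reflexive within its binding domain — allowed (Principle A).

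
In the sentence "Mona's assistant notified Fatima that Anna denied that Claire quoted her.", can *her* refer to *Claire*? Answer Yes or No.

*her* is a pronoun; Principle B requires it to be free in its binding domain — the clause headed by 'quoted'.
— Claire: subject of the clause headed by 'quoted'; c-commands the pronoun within its binding domain — blocked (Principle B).

No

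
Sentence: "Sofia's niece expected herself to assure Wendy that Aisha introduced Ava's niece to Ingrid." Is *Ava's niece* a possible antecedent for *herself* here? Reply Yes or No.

*herself* is a reflexive; Principle A requires it to be bound within its binding domain — the matrix clause.
— Ava's niece: object of the clause headed by 'introduced'; does not c-command the reflexive — cannot bind it (Principle A).

No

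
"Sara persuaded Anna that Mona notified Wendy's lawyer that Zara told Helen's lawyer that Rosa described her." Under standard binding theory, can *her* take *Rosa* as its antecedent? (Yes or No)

No

*her* is a pronoun; Principle B requires it to be free in its binding domain — the clause headed by 'described'.
— Rosa: subject of the clause headed by 'described'; c-commands the pronoun within its binding domain — blocked (Principle B).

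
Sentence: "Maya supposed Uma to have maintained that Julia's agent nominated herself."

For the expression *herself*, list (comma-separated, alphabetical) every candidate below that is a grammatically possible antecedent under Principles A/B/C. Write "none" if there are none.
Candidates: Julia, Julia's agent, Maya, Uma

*herself* is a reflexive; Principle A requires it to be bound within its binding domain — the clause headed by 'nominated'.
— Julia: possessor inside the subject DP of the clause headed by 'nominated'; does not c-command the reflexive — cannot bind it (Principle A).
— Julia's agent: subject of the clause headed by 'nominated'; c-commands the reflexive within its binding domain — allowed (Principle A).
— Maya: subject of the matrix clause; c-commands the reflexive but lies outside its binding domain — cannot bind it (Principle A).
— Uma: subject of the clause headed by 'maintained'; c-commands the reflexive but lies outside its binding domain — cannot bind it (Principle A).

Julia's agent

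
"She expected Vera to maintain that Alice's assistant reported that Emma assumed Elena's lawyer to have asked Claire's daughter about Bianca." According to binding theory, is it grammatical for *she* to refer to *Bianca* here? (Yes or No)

No

*Bianca* is an R-expression; Principle C requires it to be free (not bound by any c-commanding expression).
— she: subject of the matrix clause; the pronoun c-commands the R-expression — coreference blocked (Principle C).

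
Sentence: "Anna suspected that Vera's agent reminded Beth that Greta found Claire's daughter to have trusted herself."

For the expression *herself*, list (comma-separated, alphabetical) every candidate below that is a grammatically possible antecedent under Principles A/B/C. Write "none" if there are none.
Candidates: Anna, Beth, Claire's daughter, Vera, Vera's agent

Claire's daughter

*herself* is a reflexive; Principle A requires it to be bound within its binding domain — the clause headed by 'trusted'.
— Anna: subject of the matrix clause; c-commands the reflexive but lies outside its binding domain — cannot bind it (Principle A).
— Beth: object of the clause headed by 'reminded'; c-commands the reflexive but lies outside its binding domain — cannot bind it (Principle A).
— Claire's daughter: subject of the clause headed by 'trusted'; c-commands the reflexive within its binding domain — allowed (Principle A).
— Vera: possessor inside the subject DP of the clause headed by 'reminded'; does not c-command the reflexive — cannot bind it (Principle A).
— Vera's agent: subject of the clause headed by 'reminded'; c-commands the reflexive but lies outside its binding domain — cannot bind it (Principle A).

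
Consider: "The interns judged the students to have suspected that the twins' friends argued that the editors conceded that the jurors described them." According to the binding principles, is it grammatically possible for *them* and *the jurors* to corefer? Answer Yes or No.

No

*them* is a pronoun; Principle B requires it to be free in its binding domain — the clause headed by 'described'.
— the jurors: subject of the clause headed by 'described'; c-commands the pronoun within its binding domain — blocked (Principle B).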